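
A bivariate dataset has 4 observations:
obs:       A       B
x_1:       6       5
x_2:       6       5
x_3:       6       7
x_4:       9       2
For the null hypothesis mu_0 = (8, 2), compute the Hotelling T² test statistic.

Step 1 — sample mean vector:
  mean(A) = (6 + 6 + 6 + 9) / 4 = 27/4 = 6.75
  mean(B) = (5 + 5 + 7 + 2) / 4 = 19/4 = 4.75
  x̄ = (6.75, 4.75),  deviation x̄ - mu_0 = (6.75, 4.75) - (8, 2) = (-1.25, 2.75).

Step 2 — sample covariance matrix, S[i,j] = (1/(n-1)) · Σ_k (x_{k,i} - mean_i) · (x_{k,j} - mean_j), divisor n-1 = 3:
  S[A,A] = ((-0.75)·(-0.75) + (-0.75)·(-0.75) + (-0.75)·(-0.75) + (2.25)·(2.25)) / 3 = 6.75/3 = 2.25
  S[A,B] = ((-0.75)·(0.25) + (-0.75)·(0.25) + (-0.75)·(2.25) + (2.25)·(-2.75)) / 3 = -8.25/3 = -2.75
  S[B,B] = ((0.25)·(0.25) + (0.25)·(0.25) + (2.25)·(2.25) + (-2.75)·(-2.75)) / 3 = 12.75/3 = 4.25
  S = [[2.25, -2.75],
 [-2.75, 4.25]].

Step 3 — invert S. det(S) = 2.25·4.25 - (-2.75)² = 2.
  S^{-1} = (1/det) · [[d, -b], [-b, a]] = [[2.125, 1.375],
 [1.375, 1.125]].

Step 4 — quadratic form (x̄ - mu_0)^T · S^{-1} · (x̄ - mu_0):
  S^{-1} · (x̄ - mu_0) = (1.125, 1.375),
  (x̄ - mu_0)^T · [...] = (-1.25)·(1.125) + (2.75)·(1.375) = 2.375.

Step 5 — scale by n: T² = 4 · 2.375 = 9.5.

T² ≈ 9.5


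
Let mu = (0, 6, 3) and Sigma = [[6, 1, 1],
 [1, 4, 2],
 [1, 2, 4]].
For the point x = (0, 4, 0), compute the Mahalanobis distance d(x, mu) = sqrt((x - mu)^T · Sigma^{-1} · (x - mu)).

Step 1 — centre the observation: (x - mu) = (0, -2, -3).

Step 2 — invert Sigma (cofactor / det for 3×3, or solve directly):
  Sigma^{-1} = [[0.1765, -0.0294, -0.0294],
 [-0.0294, 0.3382, -0.1618],
 [-0.0294, -0.1618, 0.3382]].

Step 3 — form the quadratic (x - mu)^T · Sigma^{-1} · (x - mu):
  Sigma^{-1} · (x - mu) = (0.1471, -0.1912, -0.6912).
  (x - mu)^T · [Sigma^{-1} · (x - mu)] = (0)·(0.1471) + (-2)·(-0.1912) + (-3)·(-0.6912) = 2.4559.

Step 4 — take square root: d = √(2.4559) ≈ 1.5671.

d(x, mu) = √(2.4559) ≈ 1.5671


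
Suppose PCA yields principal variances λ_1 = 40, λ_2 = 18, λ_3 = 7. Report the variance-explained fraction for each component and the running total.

Step 1 — total variance = trace(Sigma) = Σ λ_i = 40 + 18 + 7 = 65.

Step 2 — fraction explained by component i = λ_i / Σ λ:
  PC1: 40/65 = 0.6154
  PC2: 18/65 = 0.2769
  PC3: 7/65 = 0.1077

Step 3 — cumulative fraction after k components = (λ_1 + ... + λ_k) / Σ λ:
  k = 1: 40/65 = 0.6154
  k = 2: (40 + 18)/65 = 58/65 = 0.8923
  k = 3: (40 + 18 + 7)/65 = 65/65 = 1

Summary (fraction, with percent):

explained: PC1 0.6154 (61.54%), PC2 0.2769 (27.69%), PC3 0.1077 (10.77%);  cumulative: 0.6154, 0.8923, 1


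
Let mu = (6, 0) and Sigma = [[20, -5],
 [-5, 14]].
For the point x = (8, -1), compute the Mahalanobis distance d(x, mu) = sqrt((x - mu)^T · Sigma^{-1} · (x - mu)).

Step 1 — centre the observation: (x - mu) = (2, -1).

Step 2 — invert Sigma. det(Sigma) = 20·14 - (-5)² = 255.
  Sigma^{-1} = (1/det) · [[d, -b], [-b, a]] = [[0.0549, 0.0196],
 [0.0196, 0.0784]].

Step 3 — form the quadratic (x - mu)^T · Sigma^{-1} · (x - mu):
  Sigma^{-1} · (x - mu) = (0.0902, -0.0392).
  (x - mu)^T · [Sigma^{-1} · (x - mu)] = (2)·(0.0902) + (-1)·(-0.0392) = 0.2196.

Step 4 — take square root: d = √(0.2196) ≈ 0.4686.

d(x, mu) = √(0.2196) ≈ 0.4686


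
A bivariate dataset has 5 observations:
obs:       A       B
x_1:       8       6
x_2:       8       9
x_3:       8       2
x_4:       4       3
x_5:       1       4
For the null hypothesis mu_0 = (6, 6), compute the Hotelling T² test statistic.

Step 1 — sample mean vector:
  mean(A) = (8 + 8 + 8 + 4 + 1) / 5 = 29/5 = 5.8
  mean(B) = (6 + 9 + 2 + 3 + 4) / 5 = 24/5 = 4.8
  x̄ = (5.8, 4.8),  deviation x̄ - mu_0 = (5.8, 4.8) - (6, 6) = (-0.2, -1.2).

Step 2 — sample covariance matrix, S[i,j] = (1/(n-1)) · Σ_k (x_{k,i} - mean_i) · (x_{k,j} - mean_j), divisor n-1 = 4:
  S[A,A] = ((2.2)·(2.2) + (2.2)·(2.2) + (2.2)·(2.2) + (-1.8)·(-1.8) + (-4.8)·(-4.8)) / 4 = 40.8/4 = 10.2
  S[A,B] = ((2.2)·(1.2) + (2.2)·(4.2) + (2.2)·(-2.8) + (-1.8)·(-1.8) + (-4.8)·(-0.8)) / 4 = 12.8/4 = 3.2
  S[B,B] = ((1.2)·(1.2) + (4.2)·(4.2) + (-2.8)·(-2.8) + (-1.8)·(-1.8) + (-0.8)·(-0.8)) / 4 = 30.8/4 = 7.7
  S = [[10.2, 3.2],
 [3.2, 7.7]].

Step 3 — invert S. det(S) = 10.2·7.7 - (3.2)² = 68.3.
  S^{-1} = (1/det) · [[d, -b], [-b, a]] = [[0.1127, -0.0469],
 [-0.0469, 0.1493]].

Step 4 — quadratic form (x̄ - mu_0)^T · S^{-1} · (x̄ - mu_0):
  S^{-1} · (x̄ - mu_0) = (0.0337, -0.1698),
  (x̄ - mu_0)^T · [...] = (-0.2)·(0.0337) + (-1.2)·(-0.1698) = 0.1971.

Step 5 — scale by n: T² = 5 · 0.1971 = 0.9854.

T² ≈ 0.9854


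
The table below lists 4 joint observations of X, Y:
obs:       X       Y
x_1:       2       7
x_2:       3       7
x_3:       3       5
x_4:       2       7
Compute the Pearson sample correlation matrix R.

Step 1 — column means:
  mean(X) = (2 + 3 + 3 + 2) / 4 = 10/4 = 2.5
  mean(Y) = (7 + 7 + 5 + 7) / 4 = 26/4 = 6.5

Step 2 — sample variances and covariances s[i,j] = (1/(n-1)) · Σ_k (x_{k,i} - mean_i) · (x_{k,j} - mean_j), with n-1 = 3:
  s[X,X] = ((-0.5)·(-0.5) + (0.5)·(0.5) + (0.5)·(0.5) + (-0.5)·(-0.5)) / 3 = 1/3 = 0.3333
  s[X,Y] = ((-0.5)·(0.5) + (0.5)·(0.5) + (0.5)·(-1.5) + (-0.5)·(0.5)) / 3 = -1/3 = -0.3333
  s[Y,Y] = ((0.5)·(0.5) + (0.5)·(0.5) + (-1.5)·(-1.5) + (0.5)·(0.5)) / 3 = 3/3 = 1
  Sample standard deviations s_i = √(s[i,i]):
  s(X) = √(0.3333) = 0.5774
  s(Y) = √(1) = 1

Step 3 — r_{ij} = s_{ij} / (s_i · s_j):
  r[X,X] = 1 (diagonal).
  r[X,Y] = -0.3333 / (0.5774 · 1) = -0.3333 / 0.5774 = -0.5774
  r[Y,Y] = 1 (diagonal).

R is symmetric with unit diagonal. Assembling:

R = [[1, -0.5774],
 [-0.5774, 1]]


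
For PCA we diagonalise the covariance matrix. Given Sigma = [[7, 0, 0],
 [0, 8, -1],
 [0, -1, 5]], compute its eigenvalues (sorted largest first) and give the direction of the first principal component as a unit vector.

Step 1 — characteristic polynomial p(λ) = det(λI - Sigma) = λ³ - tr·λ² + c_1·λ - det, where tr = trace, c_1 = sum of the principal 2×2 minors, det = det(Sigma):
  tr = 7 + 8 + 5 = 20,
  c_1 = (7·8 - (0)²) + (7·5 - (0)²) + (8·5 - (-1)²) = 56 + 35 + 39 = 130,
  det = 7·(8·5 - (-1)²) - (0)·((0)·5 - (-1)·(0)) + (0)·((0)·(-1) - 8·(0)) = 7·(39) - (0)·(0) + (0)·(0) = 273.
  So p(λ) = λ³ - 20λ² + 130λ - 273.
Step 2 — look for an integer root (rational root theorem: any rational root is an integer divisor of 273). Testing λ = 7:
  p(7) = 343 - 980 + 910 - 273 = 0  ✓
  Dividing out (λ - 7): p(λ) = (λ - 7)(λ² - 13λ + 39).
Step 3 — remaining eigenvalues from the quadratic λ² - 13λ + 39 = 0:
  Δ = 13² - 4·39 = 169 - 156 = 13,  λ = (13 ± √13)/2 = (13 ± 3.6056)/2 ≈ 8.3028 or 4.6972.
  Sorted: λ_1 = 8.3028,  λ_2 = 7,  λ_3 = 4.6972  (check: sum = 20 = tr ✓).

Step 4 — unit eigenvector for λ_1 ≈ 8.3028: v spans the null space of (Sigma - λ_1 I), whose rows are
  r_1 = (-1.3028, 0, 0),  r_2 = (0, -0.3028, -1),  r_3 = (0, -1, -3.3028).
  v is orthogonal to every row, so take v ∝ r_1 × r_2 = ((0)·(-1) - (0)·(-0.3028), (0)·(0) - (-1.3028)·(-1), (-1.3028)·(-0.3028) - (0)·(0)) ≈ (0, -1.3028, 0.3944).
  Rescale (multiply by -1 so the first nonzero entry is positive): u = (0, 1.3028, -0.3944).
  ||u|| = √((0)² + (1.3028)² + (-0.3944)²) = √(1.8528) ≈ 1.3612,  v_1 = u/||u|| ≈ (0, 0.9571, -0.2898) (||v_1|| = 1).

λ_1 = 8.3028,  λ_2 = 7,  λ_3 = 4.6972;  v_1 ≈ (0, 0.9571, -0.2898)


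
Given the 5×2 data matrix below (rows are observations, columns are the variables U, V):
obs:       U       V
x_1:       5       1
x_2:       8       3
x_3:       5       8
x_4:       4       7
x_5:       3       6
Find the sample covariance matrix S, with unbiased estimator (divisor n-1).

Step 1 — column means:
  mean(U) = (5 + 8 + 5 + 4 + 3) / 5 = 25/5 = 5
  mean(V) = (1 + 3 + 8 + 7 + 6) / 5 = 25/5 = 5

Step 2 — sample covariance S[i,j] = (1/(n-1)) · Σ_k (x_{k,i} - mean_i) · (x_{k,j} - mean_j), with n-1 = 4.
  S[U,U] = ((0)·(0) + (3)·(3) + (0)·(0) + (-1)·(-1) + (-2)·(-2)) / 4 = 14/4 = 3.5
  S[U,V] = ((0)·(-4) + (3)·(-2) + (0)·(3) + (-1)·(2) + (-2)·(1)) / 4 = -10/4 = -2.5
  S[V,V] = ((-4)·(-4) + (-2)·(-2) + (3)·(3) + (2)·(2) + (1)·(1)) / 4 = 34/4 = 8.5

S is symmetric (S[j,i] = S[i,j]). Assembling:

S = [[3.5, -2.5],
 [-2.5, 8.5]]


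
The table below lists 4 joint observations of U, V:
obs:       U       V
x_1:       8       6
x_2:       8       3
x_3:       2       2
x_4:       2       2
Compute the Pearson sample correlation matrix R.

Step 1 — column means:
  mean(U) = (8 + 8 + 2 + 2) / 4 = 20/4 = 5
  mean(V) = (6 + 3 + 2 + 2) / 4 = 13/4 = 3.25

Step 2 — sample variances and covariances s[i,j] = (1/(n-1)) · Σ_k (x_{k,i} - mean_i) · (x_{k,j} - mean_j), with n-1 = 3:
  s[U,U] = ((3)·(3) + (3)·(3) + (-3)·(-3) + (-3)·(-3)) / 3 = 36/3 = 12
  s[U,V] = ((3)·(2.75) + (3)·(-0.25) + (-3)·(-1.25) + (-3)·(-1.25)) / 3 = 15/3 = 5
  s[V,V] = ((2.75)·(2.75) + (-0.25)·(-0.25) + (-1.25)·(-1.25) + (-1.25)·(-1.25)) / 3 = 10.75/3 = 3.5833
  Sample standard deviations s_i = √(s[i,i]):
  s(U) = √(12) = 3.4641
  s(V) = √(3.5833) = 1.893

Step 3 — r_{ij} = s_{ij} / (s_i · s_j):
  r[U,U] = 1 (diagonal).
  r[U,V] = 5 / (3.4641 · 1.893) = 5 / 6.5574 = 0.7625
  r[V,V] = 1 (diagonal).

R is symmetric with unit diagonal. Assembling:

R = [[1, 0.7625],
 [0.7625, 1]]


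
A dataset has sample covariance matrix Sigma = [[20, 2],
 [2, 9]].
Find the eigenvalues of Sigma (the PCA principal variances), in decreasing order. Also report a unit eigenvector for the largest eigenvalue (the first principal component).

Step 1 — characteristic polynomial of 2×2 Sigma:
  det(Sigma - λI) = λ² - trace · λ + det = 0.
  trace = 20 + 9 = 29, det = 20·9 - (2)² = 176.
Step 2 — discriminant:
  Δ = trace² - 4·det = 841 - 704 = 137.
Step 3 — eigenvalues:
  λ = (trace ± √Δ)/2 = (29 ± 11.7047)/2,
  λ_1 = 20.3523,  λ_2 = 8.6477.

Step 4 — unit eigenvector for λ_1: solve (Sigma - λ_1 I)v = 0. First row:
  (20 - 20.3523)·v_x + (2)·v_y = 0, i.e. (-0.3523)·v_x + (2)·v_y = 0,
  so v ∝ (b, λ_1 - a) = (2, 0.3523) = u.
  ||u|| = √((2)² + (0.3523)²) = √(4.1242) ≈ 2.0308,
  v_1 = u/||u|| ≈ (0.9848, 0.1735) (||v_1|| = 1).

λ_1 = 20.3523,  λ_2 = 8.6477;  v_1 ≈ (0.9848, 0.1735)


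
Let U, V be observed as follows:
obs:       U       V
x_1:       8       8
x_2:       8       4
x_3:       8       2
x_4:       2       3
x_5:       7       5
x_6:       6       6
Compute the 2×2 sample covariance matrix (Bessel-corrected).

Step 1 — column means:
  mean(U) = (8 + 8 + 8 + 2 + 7 + 6) / 6 = 39/6 = 6.5
  mean(V) = (8 + 4 + 2 + 3 + 5 + 6) / 6 = 28/6 = 4.6667

Step 2 — sample covariance S[i,j] = (1/(n-1)) · Σ_k (x_{k,i} - mean_i) · (x_{k,j} - mean_j), with n-1 = 5.
  S[U,U] = ((1.5)·(1.5) + (1.5)·(1.5) + (1.5)·(1.5) + (-4.5)·(-4.5) + (0.5)·(0.5) + (-0.5)·(-0.5)) / 5 = 27.5/5 = 5.5
  S[U,V] = ((1.5)·(3.3333) + (1.5)·(-0.6667) + (1.5)·(-2.6667) + (-4.5)·(-1.6667) + (0.5)·(0.3333) + (-0.5)·(1.3333)) / 5 = 7/5 = 1.4
  S[V,V] = ((3.3333)·(3.3333) + (-0.6667)·(-0.6667) + (-2.6667)·(-2.6667) + (-1.6667)·(-1.6667) + (0.3333)·(0.3333) + (1.3333)·(1.3333)) / 5 = 23.3333/5 = 4.6667

S is symmetric (S[j,i] = S[i,j]). Assembling:

S = [[5.5, 1.4],
 [1.4, 4.6667]]


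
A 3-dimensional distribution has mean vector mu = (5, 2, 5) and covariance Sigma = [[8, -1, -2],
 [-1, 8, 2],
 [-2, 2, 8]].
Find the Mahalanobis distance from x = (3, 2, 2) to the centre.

Step 1 — centre the observation: (x - mu) = (-2, 0, -3).

Step 2 — invert Sigma (cofactor / det for 3×3, or solve directly):
  Sigma^{-1} = [[0.1339, 0.0089, 0.0312],
 [0.0089, 0.1339, -0.0312],
 [0.0312, -0.0312, 0.1406]].

Step 3 — form the quadratic (x - mu)^T · Sigma^{-1} · (x - mu):
  Sigma^{-1} · (x - mu) = (-0.3616, 0.0759, -0.4844).
  (x - mu)^T · [Sigma^{-1} · (x - mu)] = (-2)·(-0.3616) + (0)·(0.0759) + (-3)·(-0.4844) = 2.1763.

Step 4 — take square root: d = √(2.1763) ≈ 1.4752.

d(x, mu) = √(2.1763) ≈ 1.4752


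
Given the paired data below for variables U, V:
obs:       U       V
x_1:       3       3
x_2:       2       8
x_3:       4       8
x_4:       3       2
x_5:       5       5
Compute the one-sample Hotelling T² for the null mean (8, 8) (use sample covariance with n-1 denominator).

Step 1 — sample mean vector:
  mean(U) = (3 + 2 + 4 + 3 + 5) / 5 = 17/5 = 3.4
  mean(V) = (3 + 8 + 8 + 2 + 5) / 5 = 26/5 = 5.2
  x̄ = (3.4, 5.2),  deviation x̄ - mu_0 = (3.4, 5.2) - (8, 8) = (-4.6, -2.8).

Step 2 — sample covariance matrix, S[i,j] = (1/(n-1)) · Σ_k (x_{k,i} - mean_i) · (x_{k,j} - mean_j), divisor n-1 = 4:
  S[U,U] = ((-0.4)·(-0.4) + (-1.4)·(-1.4) + (0.6)·(0.6) + (-0.4)·(-0.4) + (1.6)·(1.6)) / 4 = 5.2/4 = 1.3
  S[U,V] = ((-0.4)·(-2.2) + (-1.4)·(2.8) + (0.6)·(2.8) + (-0.4)·(-3.2) + (1.6)·(-0.2)) / 4 = -0.4/4 = -0.1
  S[V,V] = ((-2.2)·(-2.2) + (2.8)·(2.8) + (2.8)·(2.8) + (-3.2)·(-3.2) + (-0.2)·(-0.2)) / 4 = 30.8/4 = 7.7
  S = [[1.3, -0.1],
 [-0.1, 7.7]].

Step 3 — invert S. det(S) = 1.3·7.7 - (-0.1)² = 10.
  S^{-1} = (1/det) · [[d, -b], [-b, a]] = [[0.77, 0.01],
 [0.01, 0.13]].

Step 4 — quadratic form (x̄ - mu_0)^T · S^{-1} · (x̄ - mu_0):
  S^{-1} · (x̄ - mu_0) = (-3.57, -0.41),
  (x̄ - mu_0)^T · [...] = (-4.6)·(-3.57) + (-2.8)·(-0.41) = 17.57.

Step 5 — scale by n: T² = 5 · 17.57 = 87.85.

T² ≈ 87.85


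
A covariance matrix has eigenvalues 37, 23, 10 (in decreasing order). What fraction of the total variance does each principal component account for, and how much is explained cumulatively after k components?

Step 1 — total variance = trace(Sigma) = Σ λ_i = 37 + 23 + 10 = 70.

Step 2 — fraction explained by component i = λ_i / Σ λ:
  PC1: 37/70 = 0.5286
  PC2: 23/70 = 0.3286
  PC3: 10/70 = 0.1429

Step 3 — cumulative fraction after k components = (λ_1 + ... + λ_k) / Σ λ:
  k = 1: 37/70 = 0.5286
  k = 2: (37 + 23)/70 = 60/70 = 0.8571
  k = 3: (37 + 23 + 10)/70 = 70/70 = 1

Summary (fraction, with percent):

explained: PC1 0.5286 (52.86%), PC2 0.3286 (32.86%), PC3 0.1429 (14.29%);  cumulative: 0.5286, 0.8571, 1


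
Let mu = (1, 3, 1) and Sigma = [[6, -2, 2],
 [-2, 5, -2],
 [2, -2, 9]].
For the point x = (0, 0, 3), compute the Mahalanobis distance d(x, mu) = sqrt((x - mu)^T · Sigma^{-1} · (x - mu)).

Step 1 — centre the observation: (x - mu) = (-1, -3, 2).

Step 2 — invert Sigma (cofactor / det for 3×3, or solve directly):
  Sigma^{-1} = [[0.199, 0.068, -0.0291],
 [0.068, 0.2427, 0.0388],
 [-0.0291, 0.0388, 0.1262]].

Step 3 — form the quadratic (x - mu)^T · Sigma^{-1} · (x - mu):
  Sigma^{-1} · (x - mu) = (-0.4612, -0.7184, 0.165).
  (x - mu)^T · [Sigma^{-1} · (x - mu)] = (-1)·(-0.4612) + (-3)·(-0.7184) + (2)·(0.165) = 2.9466.

Step 4 — take square root: d = √(2.9466) ≈ 1.7166.

d(x, mu) = √(2.9466) ≈ 1.7166


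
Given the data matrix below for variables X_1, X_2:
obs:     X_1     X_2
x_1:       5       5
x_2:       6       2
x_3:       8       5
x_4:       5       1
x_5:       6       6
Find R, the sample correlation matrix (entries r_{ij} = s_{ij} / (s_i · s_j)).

Step 1 — column means:
  mean(X_1) = (5 + 6 + 8 + 5 + 6) / 5 = 30/5 = 6
  mean(X_2) = (5 + 2 + 5 + 1 + 6) / 5 = 19/5 = 3.8

Step 2 — sample variances and covariances s[i,j] = (1/(n-1)) · Σ_k (x_{k,i} - mean_i) · (x_{k,j} - mean_j), with n-1 = 4:
  s[X_1,X_1] = ((-1)·(-1) + (0)·(0) + (2)·(2) + (-1)·(-1) + (0)·(0)) / 4 = 6/4 = 1.5
  s[X_1,X_2] = ((-1)·(1.2) + (0)·(-1.8) + (2)·(1.2) + (-1)·(-2.8) + (0)·(2.2)) / 4 = 4/4 = 1
  s[X_2,X_2] = ((1.2)·(1.2) + (-1.8)·(-1.8) + (1.2)·(1.2) + (-2.8)·(-2.8) + (2.2)·(2.2)) / 4 = 18.8/4 = 4.7
  Sample standard deviations s_i = √(s[i,i]):
  s(X_1) = √(1.5) = 1.2247
  s(X_2) = √(4.7) = 2.1679

Step 3 — r_{ij} = s_{ij} / (s_i · s_j):
  r[X_1,X_1] = 1 (diagonal).
  r[X_1,X_2] = 1 / (1.2247 · 2.1679) = 1 / 2.6552 = 0.3766
  r[X_2,X_2] = 1 (diagonal).

R is symmetric with unit diagonal. Assembling:

R = [[1, 0.3766],
 [0.3766, 1]]


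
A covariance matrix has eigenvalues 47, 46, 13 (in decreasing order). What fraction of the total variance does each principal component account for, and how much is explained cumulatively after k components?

Step 1 — total variance = trace(Sigma) = Σ λ_i = 47 + 46 + 13 = 106.

Step 2 — fraction explained by component i = λ_i / Σ λ:
  PC1: 47/106 = 0.4434
  PC2: 46/106 = 0.434
  PC3: 13/106 = 0.1226

Step 3 — cumulative fraction after k components = (λ_1 + ... + λ_k) / Σ λ:
  k = 1: 47/106 = 0.4434
  k = 2: (47 + 46)/106 = 93/106 = 0.8774
  k = 3: (47 + 46 + 13)/106 = 106/106 = 1

Summary (fraction, with percent):

explained: PC1 0.4434 (44.34%), PC2 0.434 (43.4%), PC3 0.1226 (12.26%);  cumulative: 0.4434, 0.8774, 1


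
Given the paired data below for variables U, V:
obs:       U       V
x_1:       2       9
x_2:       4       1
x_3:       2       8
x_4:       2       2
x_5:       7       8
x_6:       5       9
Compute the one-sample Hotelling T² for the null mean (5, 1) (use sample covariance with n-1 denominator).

Step 1 — sample mean vector:
  mean(U) = (2 + 4 + 2 + 2 + 7 + 5) / 6 = 22/6 = 3.6667
  mean(V) = (9 + 1 + 8 + 2 + 8 + 9) / 6 = 37/6 = 6.1667
  x̄ = (3.6667, 6.1667),  deviation x̄ - mu_0 = (3.6667, 6.1667) - (5, 1) = (-1.3333, 5.1667).

Step 2 — sample covariance matrix, S[i,j] = (1/(n-1)) · Σ_k (x_{k,i} - mean_i) · (x_{k,j} - mean_j), divisor n-1 = 5:
  S[U,U] = ((-1.6667)·(-1.6667) + (0.3333)·(0.3333) + (-1.6667)·(-1.6667) + (-1.6667)·(-1.6667) + (3.3333)·(3.3333) + (1.3333)·(1.3333)) / 5 = 21.3333/5 = 4.2667
  S[U,V] = ((-1.6667)·(2.8333) + (0.3333)·(-5.1667) + (-1.6667)·(1.8333) + (-1.6667)·(-4.1667) + (3.3333)·(1.8333) + (1.3333)·(2.8333)) / 5 = 7.3333/5 = 1.4667
  S[V,V] = ((2.8333)·(2.8333) + (-5.1667)·(-5.1667) + (1.8333)·(1.8333) + (-4.1667)·(-4.1667) + (1.8333)·(1.8333) + (2.8333)·(2.8333)) / 5 = 66.8333/5 = 13.3667
  S = [[4.2667, 1.4667],
 [1.4667, 13.3667]].

Step 3 — invert S. det(S) = 4.2667·13.3667 - (1.4667)² = 54.88.
  S^{-1} = (1/det) · [[d, -b], [-b, a]] = [[0.2436, -0.0267],
 [-0.0267, 0.0777]].

Step 4 — quadratic form (x̄ - mu_0)^T · S^{-1} · (x̄ - mu_0):
  S^{-1} · (x̄ - mu_0) = (-0.4628, 0.4373),
  (x̄ - mu_0)^T · [...] = (-1.3333)·(-0.4628) + (5.1667)·(0.4373) = 2.8766.

Step 5 — scale by n: T² = 6 · 2.8766 = 17.2595.

T² ≈ 17.2595


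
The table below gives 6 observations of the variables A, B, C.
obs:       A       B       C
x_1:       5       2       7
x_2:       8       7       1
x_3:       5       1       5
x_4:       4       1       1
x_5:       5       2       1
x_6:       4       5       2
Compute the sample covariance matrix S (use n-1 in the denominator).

Step 1 — column means:
  mean(A) = (5 + 8 + 5 + 4 + 5 + 4) / 6 = 31/6 = 5.1667
  mean(B) = (2 + 7 + 1 + 1 + 2 + 5) / 6 = 18/6 = 3
  mean(C) = (7 + 1 + 5 + 1 + 1 + 2) / 6 = 17/6 = 2.8333

Step 2 — sample covariance S[i,j] = (1/(n-1)) · Σ_k (x_{k,i} - mean_i) · (x_{k,j} - mean_j), with n-1 = 5.
  S[A,A] = ((-0.1667)·(-0.1667) + (2.8333)·(2.8333) + (-0.1667)·(-0.1667) + (-1.1667)·(-1.1667) + (-0.1667)·(-0.1667) + (-1.1667)·(-1.1667)) / 5 = 10.8333/5 = 2.1667
  S[A,B] = ((-0.1667)·(-1) + (2.8333)·(4) + (-0.1667)·(-2) + (-1.1667)·(-2) + (-0.1667)·(-1) + (-1.1667)·(2)) / 5 = 12/5 = 2.4
  S[A,C] = ((-0.1667)·(4.1667) + (2.8333)·(-1.8333) + (-0.1667)·(2.1667) + (-1.1667)·(-1.8333) + (-0.1667)·(-1.8333) + (-1.1667)·(-0.8333)) / 5 = -2.8333/5 = -0.5667
  S[B,B] = ((-1)·(-1) + (4)·(4) + (-2)·(-2) + (-2)·(-2) + (-1)·(-1) + (2)·(2)) / 5 = 30/5 = 6
  S[B,C] = ((-1)·(4.1667) + (4)·(-1.8333) + (-2)·(2.1667) + (-2)·(-1.8333) + (-1)·(-1.8333) + (2)·(-0.8333)) / 5 = -12/5 = -2.4
  S[C,C] = ((4.1667)·(4.1667) + (-1.8333)·(-1.8333) + (2.1667)·(2.1667) + (-1.8333)·(-1.8333) + (-1.8333)·(-1.8333) + (-0.8333)·(-0.8333)) / 5 = 32.8333/5 = 6.5667

S is symmetric (S[j,i] = S[i,j]). Assembling:

S = [[2.1667, 2.4, -0.5667],
 [2.4, 6, -2.4],
 [-0.5667, -2.4, 6.5667]]


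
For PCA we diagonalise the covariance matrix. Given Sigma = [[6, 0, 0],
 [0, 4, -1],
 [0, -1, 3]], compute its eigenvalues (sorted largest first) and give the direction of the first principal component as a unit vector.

Step 1 — characteristic polynomial p(λ) = det(λI - Sigma) = λ³ - tr·λ² + c_1·λ - det, where tr = trace, c_1 = sum of the principal 2×2 minors, det = det(Sigma):
  tr = 6 + 4 + 3 = 13,
  c_1 = (6·4 - (0)²) + (6·3 - (0)²) + (4·3 - (-1)²) = 24 + 18 + 11 = 53,
  det = 6·(4·3 - (-1)²) - (0)·((0)·3 - (-1)·(0)) + (0)·((0)·(-1) - 4·(0)) = 6·(11) - (0)·(0) + (0)·(0) = 66.
  So p(λ) = λ³ - 13λ² + 53λ - 66.
Step 2 — look for an integer root (rational root theorem: any rational root is an integer divisor of 66). Testing λ = 6:
  p(6) = 216 - 468 + 318 - 66 = 0  ✓
  Dividing out (λ - 6): p(λ) = (λ - 6)(λ² - 7λ + 11).
Step 3 — remaining eigenvalues from the quadratic λ² - 7λ + 11 = 0:
  Δ = 7² - 4·11 = 49 - 44 = 5,  λ = (7 ± √5)/2 = (7 ± 2.2361)/2 ≈ 4.618 or 2.382.
  Sorted: λ_1 = 6,  λ_2 = 4.618,  λ_3 = 2.382  (check: sum = 13 = tr ✓).

Step 4 — unit eigenvector for λ_1 = 6: v spans the null space of (Sigma - λ_1 I), whose rows are
  r_1 = (0, 0, 0),  r_2 = (0, -2, -1),  r_3 = (0, -1, -3).
  v is orthogonal to every row, so take v ∝ r_2 × r_3 = ((-2)·(-3) - (-1)·(-1), (-1)·(0) - (0)·(-3), (0)·(-1) - (-2)·(0)) = (5, 0, 0).
  Rescale (divide by 5): u = (1, 0, 0).
  ||u|| = √((1)² + (0)² + (0)²) = √(1) = 1,  v_1 = u/||u|| ≈ (1, 0, 0) (||v_1|| = 1).

λ_1 = 6,  λ_2 = 4.618,  λ_3 = 2.382;  v_1 ≈ (1, 0, 0)


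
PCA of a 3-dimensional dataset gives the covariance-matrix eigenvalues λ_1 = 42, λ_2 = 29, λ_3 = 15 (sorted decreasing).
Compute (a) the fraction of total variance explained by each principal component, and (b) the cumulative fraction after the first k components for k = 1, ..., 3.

Step 1 — total variance = trace(Sigma) = Σ λ_i = 42 + 29 + 15 = 86.

Step 2 — fraction explained by component i = λ_i / Σ λ:
  PC1: 42/86 = 0.4884
  PC2: 29/86 = 0.3372
  PC3: 15/86 = 0.1744

Step 3 — cumulative fraction after k components = (λ_1 + ... + λ_k) / Σ λ:
  k = 1: 42/86 = 0.4884
  k = 2: (42 + 29)/86 = 71/86 = 0.8256
  k = 3: (42 + 29 + 15)/86 = 86/86 = 1

Summary (fraction, with percent):

explained: PC1 0.4884 (48.84%), PC2 0.3372 (33.72%), PC3 0.1744 (17.44%);  cumulative: 0.4884, 0.8256, 1


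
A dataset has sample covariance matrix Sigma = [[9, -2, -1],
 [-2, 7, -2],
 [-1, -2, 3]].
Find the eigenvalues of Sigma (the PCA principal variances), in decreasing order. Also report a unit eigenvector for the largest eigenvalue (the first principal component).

Step 1 — characteristic polynomial p(λ) = det(λI - Sigma) = λ³ - tr·λ² + c_1·λ - det, where tr = trace, c_1 = sum of the principal 2×2 minors, det = det(Sigma):
  tr = 9 + 7 + 3 = 19,
  c_1 = (9·7 - (-2)²) + (9·3 - (-1)²) + (7·3 - (-2)²) = 59 + 26 + 17 = 102,
  det = 9·(7·3 - (-2)²) - (-2)·((-2)·3 - (-2)·(-1)) + (-1)·((-2)·(-2) - 7·(-1)) = 9·(17) - (-2)·(-8) + (-1)·(11) = 126.
  So p(λ) = λ³ - 19λ² + 102λ - 126.
Step 2 — look for an integer root (rational root theorem: any rational root is an integer divisor of 126). Testing λ = 7:
  p(7) = 343 - 931 + 714 - 126 = 0  ✓
  Dividing out (λ - 7): p(λ) = (λ - 7)(λ² - 12λ + 18).
Step 3 — remaining eigenvalues from the quadratic λ² - 12λ + 18 = 0:
  Δ = 12² - 4·18 = 144 - 72 = 72,  λ = (12 ± √72)/2 = (12 ± 8.4853)/2 ≈ 10.2426 or 1.7574.
  Sorted: λ_1 = 10.2426,  λ_2 = 7,  λ_3 = 1.7574  (check: sum = 19 = tr ✓).

Step 4 — unit eigenvector for λ_1 ≈ 10.2426: v spans the null space of (Sigma - λ_1 I), whose rows are
  r_1 = (-1.2426, -2, -1),  r_2 = (-2, -3.2426, -2),  r_3 = (-1, -2, -7.2426).
  v is orthogonal to every row, so take v ∝ r_1 × r_3 = ((-2)·(-7.2426) - (-1)·(-2), (-1)·(-1) - (-1.2426)·(-7.2426), (-1.2426)·(-2) - (-2)·(-1)) ≈ (12.4853, -8, 0.4853).
  Let u = (12.4853, -8, 0.4853).
  ||u|| = √((12.4853)² + (-8)² + (0.4853)²) = √(220.1177) ≈ 14.8364,  v_1 = u/||u|| ≈ (0.8415, -0.5392, 0.0327) (||v_1|| = 1).

λ_1 = 10.2426,  λ_2 = 7,  λ_3 = 1.7574;  v_1 ≈ (0.8415, -0.5392, 0.0327)


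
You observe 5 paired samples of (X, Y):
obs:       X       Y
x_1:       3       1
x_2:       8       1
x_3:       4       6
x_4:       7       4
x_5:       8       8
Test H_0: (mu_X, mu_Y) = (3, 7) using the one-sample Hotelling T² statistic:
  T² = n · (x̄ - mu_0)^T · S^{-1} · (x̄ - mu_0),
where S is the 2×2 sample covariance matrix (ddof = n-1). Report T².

Step 1 — sample mean vector:
  mean(X) = (3 + 8 + 4 + 7 + 8) / 5 = 30/5 = 6
  mean(Y) = (1 + 1 + 6 + 4 + 8) / 5 = 20/5 = 4
  x̄ = (6, 4),  deviation x̄ - mu_0 = (6, 4) - (3, 7) = (3, -3).

Step 2 — sample covariance matrix, S[i,j] = (1/(n-1)) · Σ_k (x_{k,i} - mean_i) · (x_{k,j} - mean_j), divisor n-1 = 4:
  S[X,X] = ((-3)·(-3) + (2)·(2) + (-2)·(-2) + (1)·(1) + (2)·(2)) / 4 = 22/4 = 5.5
  S[X,Y] = ((-3)·(-3) + (2)·(-3) + (-2)·(2) + (1)·(0) + (2)·(4)) / 4 = 7/4 = 1.75
  S[Y,Y] = ((-3)·(-3) + (-3)·(-3) + (2)·(2) + (0)·(0) + (4)·(4)) / 4 = 38/4 = 9.5
  S = [[5.5, 1.75],
 [1.75, 9.5]].

Step 3 — invert S. det(S) = 5.5·9.5 - (1.75)² = 49.1875.
  S^{-1} = (1/det) · [[d, -b], [-b, a]] = [[0.1931, -0.0356],
 [-0.0356, 0.1118]].

Step 4 — quadratic form (x̄ - mu_0)^T · S^{-1} · (x̄ - mu_0):
  S^{-1} · (x̄ - mu_0) = (0.6861, -0.4422),
  (x̄ - mu_0)^T · [...] = (3)·(0.6861) + (-3)·(-0.4422) = 3.385.

Step 5 — scale by n: T² = 5 · 3.385 = 16.925.

T² ≈ 16.925


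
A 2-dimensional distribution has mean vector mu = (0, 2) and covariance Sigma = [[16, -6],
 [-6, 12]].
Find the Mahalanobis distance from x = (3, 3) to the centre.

Step 1 — centre the observation: (x - mu) = (3, 1).

Step 2 — invert Sigma. det(Sigma) = 16·12 - (-6)² = 156.
  Sigma^{-1} = (1/det) · [[d, -b], [-b, a]] = [[0.0769, 0.0385],
 [0.0385, 0.1026]].

Step 3 — form the quadratic (x - mu)^T · Sigma^{-1} · (x - mu):
  Sigma^{-1} · (x - mu) = (0.2692, 0.2179).
  (x - mu)^T · [Sigma^{-1} · (x - mu)] = (3)·(0.2692) + (1)·(0.2179) = 1.0256.

Step 4 — take square root: d = √(1.0256) ≈ 1.0127.

d(x, mu) = √(1.0256) ≈ 1.0127


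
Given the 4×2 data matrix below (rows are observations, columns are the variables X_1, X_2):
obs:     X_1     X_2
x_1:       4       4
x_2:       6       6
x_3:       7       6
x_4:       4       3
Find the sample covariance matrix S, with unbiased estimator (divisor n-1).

Step 1 — column means:
  mean(X_1) = (4 + 6 + 7 + 4) / 4 = 21/4 = 5.25
  mean(X_2) = (4 + 6 + 6 + 3) / 4 = 19/4 = 4.75

Step 2 — sample covariance S[i,j] = (1/(n-1)) · Σ_k (x_{k,i} - mean_i) · (x_{k,j} - mean_j), with n-1 = 3.
  S[X_1,X_1] = ((-1.25)·(-1.25) + (0.75)·(0.75) + (1.75)·(1.75) + (-1.25)·(-1.25)) / 3 = 6.75/3 = 2.25
  S[X_1,X_2] = ((-1.25)·(-0.75) + (0.75)·(1.25) + (1.75)·(1.25) + (-1.25)·(-1.75)) / 3 = 6.25/3 = 2.0833
  S[X_2,X_2] = ((-0.75)·(-0.75) + (1.25)·(1.25) + (1.25)·(1.25) + (-1.75)·(-1.75)) / 3 = 6.75/3 = 2.25

S is symmetric (S[j,i] = S[i,j]). Assembling:

S = [[2.25, 2.0833],
 [2.0833, 2.25]]


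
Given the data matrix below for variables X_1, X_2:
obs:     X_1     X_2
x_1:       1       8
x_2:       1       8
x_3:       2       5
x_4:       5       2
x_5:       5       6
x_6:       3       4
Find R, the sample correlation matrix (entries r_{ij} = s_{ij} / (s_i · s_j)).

Step 1 — column means:
  mean(X_1) = (1 + 1 + 2 + 5 + 5 + 3) / 6 = 17/6 = 2.8333
  mean(X_2) = (8 + 8 + 5 + 2 + 6 + 4) / 6 = 33/6 = 5.5

Step 2 — sample variances and covariances s[i,j] = (1/(n-1)) · Σ_k (x_{k,i} - mean_i) · (x_{k,j} - mean_j), with n-1 = 5:
  s[X_1,X_1] = ((-1.8333)·(-1.8333) + (-1.8333)·(-1.8333) + (-0.8333)·(-0.8333) + (2.1667)·(2.1667) + (2.1667)·(2.1667) + (0.1667)·(0.1667)) / 5 = 16.8333/5 = 3.3667
  s[X_1,X_2] = ((-1.8333)·(2.5) + (-1.8333)·(2.5) + (-0.8333)·(-0.5) + (2.1667)·(-3.5) + (2.1667)·(0.5) + (0.1667)·(-1.5)) / 5 = -15.5/5 = -3.1
  s[X_2,X_2] = ((2.5)·(2.5) + (2.5)·(2.5) + (-0.5)·(-0.5) + (-3.5)·(-3.5) + (0.5)·(0.5) + (-1.5)·(-1.5)) / 5 = 27.5/5 = 5.5
  Sample standard deviations s_i = √(s[i,i]):
  s(X_1) = √(3.3667) = 1.8348
  s(X_2) = √(5.5) = 2.3452

Step 3 — r_{ij} = s_{ij} / (s_i · s_j):
  r[X_1,X_1] = 1 (diagonal).
  r[X_1,X_2] = -3.1 / (1.8348 · 2.3452) = -3.1 / 4.3031 = -0.7204
  r[X_2,X_2] = 1 (diagonal).

R is symmetric with unit diagonal. Assembling:

R = [[1, -0.7204],
 [-0.7204, 1]]


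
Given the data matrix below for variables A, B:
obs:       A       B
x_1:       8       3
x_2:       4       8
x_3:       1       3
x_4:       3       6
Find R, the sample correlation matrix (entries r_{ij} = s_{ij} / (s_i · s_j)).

Step 1 — column means:
  mean(A) = (8 + 4 + 1 + 3) / 4 = 16/4 = 4
  mean(B) = (3 + 8 + 3 + 6) / 4 = 20/4 = 5

Step 2 — sample variances and covariances s[i,j] = (1/(n-1)) · Σ_k (x_{k,i} - mean_i) · (x_{k,j} - mean_j), with n-1 = 3:
  s[A,A] = ((4)·(4) + (0)·(0) + (-3)·(-3) + (-1)·(-1)) / 3 = 26/3 = 8.6667
  s[A,B] = ((4)·(-2) + (0)·(3) + (-3)·(-2) + (-1)·(1)) / 3 = -3/3 = -1
  s[B,B] = ((-2)·(-2) + (3)·(3) + (-2)·(-2) + (1)·(1)) / 3 = 18/3 = 6
  Sample standard deviations s_i = √(s[i,i]):
  s(A) = √(8.6667) = 2.9439
  s(B) = √(6) = 2.4495

Step 3 — r_{ij} = s_{ij} / (s_i · s_j):
  r[A,A] = 1 (diagonal).
  r[A,B] = -1 / (2.9439 · 2.4495) = -1 / 7.2111 = -0.1387
  r[B,B] = 1 (diagonal).

R is symmetric with unit diagonal. Assembling:

R = [[1, -0.1387],
 [-0.1387, 1]]


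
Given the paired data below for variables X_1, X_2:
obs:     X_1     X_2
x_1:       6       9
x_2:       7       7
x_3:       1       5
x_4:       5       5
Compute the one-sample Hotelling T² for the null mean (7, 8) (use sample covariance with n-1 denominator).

Step 1 — sample mean vector:
  mean(X_1) = (6 + 7 + 1 + 5) / 4 = 19/4 = 4.75
  mean(X_2) = (9 + 7 + 5 + 5) / 4 = 26/4 = 6.5
  x̄ = (4.75, 6.5),  deviation x̄ - mu_0 = (4.75, 6.5) - (7, 8) = (-2.25, -1.5).

Step 2 — sample covariance matrix, S[i,j] = (1/(n-1)) · Σ_k (x_{k,i} - mean_i) · (x_{k,j} - mean_j), divisor n-1 = 3:
  S[X_1,X_1] = ((1.25)·(1.25) + (2.25)·(2.25) + (-3.75)·(-3.75) + (0.25)·(0.25)) / 3 = 20.75/3 = 6.9167
  S[X_1,X_2] = ((1.25)·(2.5) + (2.25)·(0.5) + (-3.75)·(-1.5) + (0.25)·(-1.5)) / 3 = 9.5/3 = 3.1667
  S[X_2,X_2] = ((2.5)·(2.5) + (0.5)·(0.5) + (-1.5)·(-1.5) + (-1.5)·(-1.5)) / 3 = 11/3 = 3.6667
  S = [[6.9167, 3.1667],
 [3.1667, 3.6667]].

Step 3 — invert S. det(S) = 6.9167·3.6667 - (3.1667)² = 15.3333.
  S^{-1} = (1/det) · [[d, -b], [-b, a]] = [[0.2391, -0.2065],
 [-0.2065, 0.4511]].

Step 4 — quadratic form (x̄ - mu_0)^T · S^{-1} · (x̄ - mu_0):
  S^{-1} · (x̄ - mu_0) = (-0.2283, -0.212),
  (x̄ - mu_0)^T · [...] = (-2.25)·(-0.2283) + (-1.5)·(-0.212) = 0.8315.

Step 5 — scale by n: T² = 4 · 0.8315 = 3.3261.

T² ≈ 3.3261


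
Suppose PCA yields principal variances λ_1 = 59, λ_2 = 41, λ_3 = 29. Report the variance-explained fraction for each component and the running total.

Step 1 — total variance = trace(Sigma) = Σ λ_i = 59 + 41 + 29 = 129.

Step 2 — fraction explained by component i = λ_i / Σ λ:
  PC1: 59/129 = 0.4574
  PC2: 41/129 = 0.3178
  PC3: 29/129 = 0.2248

Step 3 — cumulative fraction after k components = (λ_1 + ... + λ_k) / Σ λ:
  k = 1: 59/129 = 0.4574
  k = 2: (59 + 41)/129 = 100/129 = 0.7752
  k = 3: (59 + 41 + 29)/129 = 129/129 = 1

Summary (fraction, with percent):

explained: PC1 0.4574 (45.74%), PC2 0.3178 (31.78%), PC3 0.2248 (22.48%);  cumulative: 0.4574, 0.7752, 1


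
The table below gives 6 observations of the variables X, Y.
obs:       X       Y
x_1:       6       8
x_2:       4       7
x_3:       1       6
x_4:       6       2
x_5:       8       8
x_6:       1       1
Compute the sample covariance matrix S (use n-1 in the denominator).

Step 1 — column means:
  mean(X) = (6 + 4 + 1 + 6 + 8 + 1) / 6 = 26/6 = 4.3333
  mean(Y) = (8 + 7 + 6 + 2 + 8 + 1) / 6 = 32/6 = 5.3333

Step 2 — sample covariance S[i,j] = (1/(n-1)) · Σ_k (x_{k,i} - mean_i) · (x_{k,j} - mean_j), with n-1 = 5.
  S[X,X] = ((1.6667)·(1.6667) + (-0.3333)·(-0.3333) + (-3.3333)·(-3.3333) + (1.6667)·(1.6667) + (3.6667)·(3.6667) + (-3.3333)·(-3.3333)) / 5 = 41.3333/5 = 8.2667
  S[X,Y] = ((1.6667)·(2.6667) + (-0.3333)·(1.6667) + (-3.3333)·(0.6667) + (1.6667)·(-3.3333) + (3.6667)·(2.6667) + (-3.3333)·(-4.3333)) / 5 = 20.3333/5 = 4.0667
  S[Y,Y] = ((2.6667)·(2.6667) + (1.6667)·(1.6667) + (0.6667)·(0.6667) + (-3.3333)·(-3.3333) + (2.6667)·(2.6667) + (-4.3333)·(-4.3333)) / 5 = 47.3333/5 = 9.4667

S is symmetric (S[j,i] = S[i,j]). Assembling:

S = [[8.2667, 4.0667],
 [4.0667, 9.4667]]


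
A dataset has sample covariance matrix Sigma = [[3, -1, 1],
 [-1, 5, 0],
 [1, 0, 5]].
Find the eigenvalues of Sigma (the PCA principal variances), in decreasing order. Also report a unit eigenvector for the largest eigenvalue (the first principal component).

Step 1 — characteristic polynomial p(λ) = det(λI - Sigma) = λ³ - tr·λ² + c_1·λ - det, where tr = trace, c_1 = sum of the principal 2×2 minors, det = det(Sigma):
  tr = 3 + 5 + 5 = 13,
  c_1 = (3·5 - (-1)²) + (3·5 - (1)²) + (5·5 - (0)²) = 14 + 14 + 25 = 53,
  det = 3·(5·5 - (0)²) - (-1)·((-1)·5 - (0)·(1)) + (1)·((-1)·(0) - 5·(1)) = 3·(25) - (-1)·(-5) + (1)·(-5) = 65.
  So p(λ) = λ³ - 13λ² + 53λ - 65.
Step 2 — look for an integer root (rational root theorem: any rational root is an integer divisor of 65). Testing λ = 5:
  p(5) = 125 - 325 + 265 - 65 = 0  ✓
  Dividing out (λ - 5): p(λ) = (λ - 5)(λ² - 8λ + 13).
Step 3 — remaining eigenvalues from the quadratic λ² - 8λ + 13 = 0:
  Δ = 8² - 4·13 = 64 - 52 = 12,  λ = (8 ± √12)/2 = (8 ± 3.4641)/2 ≈ 5.7321 or 2.2679.
  Sorted: λ_1 = 5.7321,  λ_2 = 5,  λ_3 = 2.2679  (check: sum = 13 = tr ✓).

Step 4 — unit eigenvector for λ_1 ≈ 5.7321: v spans the null space of (Sigma - λ_1 I), whose rows are
  r_1 = (-2.7321, -1, 1),  r_2 = (-1, -0.7321, 0),  r_3 = (1, 0, -0.7321).
  v is orthogonal to every row, so take v ∝ r_1 × r_2 = ((-1)·(0) - (1)·(-0.7321), (1)·(-1) - (-2.7321)·(0), (-2.7321)·(-0.7321) - (-1)·(-1)) ≈ (0.7321, -1, 1).
  Let u = (0.7321, -1, 1).
  ||u|| = √((0.7321)² + (-1)² + (1)²) = √(2.5359) ≈ 1.5925,  v_1 = u/||u|| ≈ (0.4597, -0.628, 0.628) (||v_1|| = 1).

λ_1 = 5.7321,  λ_2 = 5,  λ_3 = 2.2679;  v_1 ≈ (0.4597, -0.628, 0.628)


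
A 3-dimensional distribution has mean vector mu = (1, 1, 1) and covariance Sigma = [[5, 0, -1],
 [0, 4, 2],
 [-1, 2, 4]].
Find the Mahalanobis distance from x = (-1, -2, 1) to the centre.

Step 1 — centre the observation: (x - mu) = (-2, -3, 0).

Step 2 — invert Sigma (cofactor / det for 3×3, or solve directly):
  Sigma^{-1} = [[0.2143, -0.0357, 0.0714],
 [-0.0357, 0.3393, -0.1786],
 [0.0714, -0.1786, 0.3571]].

Step 3 — form the quadratic (x - mu)^T · Sigma^{-1} · (x - mu):
  Sigma^{-1} · (x - mu) = (-0.3214, -0.9464, 0.3929).
  (x - mu)^T · [Sigma^{-1} · (x - mu)] = (-2)·(-0.3214) + (-3)·(-0.9464) + (0)·(0.3929) = 3.4821.

Step 4 — take square root: d = √(3.4821) ≈ 1.8661.

d(x, mu) = √(3.4821) ≈ 1.8661


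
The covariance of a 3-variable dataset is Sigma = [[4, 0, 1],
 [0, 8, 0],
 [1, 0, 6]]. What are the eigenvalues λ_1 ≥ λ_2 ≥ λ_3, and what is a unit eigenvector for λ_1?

Step 1 — characteristic polynomial p(λ) = det(λI - Sigma) = λ³ - tr·λ² + c_1·λ - det, where tr = trace, c_1 = sum of the principal 2×2 minors, det = det(Sigma):
  tr = 4 + 8 + 6 = 18,
  c_1 = (4·8 - (0)²) + (4·6 - (1)²) + (8·6 - (0)²) = 32 + 23 + 48 = 103,
  det = 4·(8·6 - (0)²) - (0)·((0)·6 - (0)·(1)) + (1)·((0)·(0) - 8·(1)) = 4·(48) - (0)·(0) + (1)·(-8) = 184.
  So p(λ) = λ³ - 18λ² + 103λ - 184.
Step 2 — look for an integer root (rational root theorem: any rational root is an integer divisor of 184). Testing λ = 8:
  p(8) = 512 - 1152 + 824 - 184 = 0  ✓
  Dividing out (λ - 8): p(λ) = (λ - 8)(λ² - 10λ + 23).
Step 3 — remaining eigenvalues from the quadratic λ² - 10λ + 23 = 0:
  Δ = 10² - 4·23 = 100 - 92 = 8,  λ = (10 ± √8)/2 = (10 ± 2.8284)/2 ≈ 6.4142 or 3.5858.
  Sorted: λ_1 = 8,  λ_2 = 6.4142,  λ_3 = 3.5858  (check: sum = 18 = tr ✓).

Step 4 — unit eigenvector for λ_1 = 8: v spans the null space of (Sigma - λ_1 I), whose rows are
  r_1 = (-4, 0, 1),  r_2 = (0, 0, 0),  r_3 = (1, 0, -2).
  v is orthogonal to every row, so take v ∝ r_1 × r_3 = ((0)·(-2) - (1)·(0), (1)·(1) - (-4)·(-2), (-4)·(0) - (0)·(1)) = (0, -7, 0).
  Rescale (divide by 7; multiply by -1 so the first nonzero entry is positive): u = (0, 1, 0).
  ||u|| = √((0)² + (1)² + (0)²) = √(1) = 1,  v_1 = u/||u|| ≈ (0, 1, 0) (||v_1|| = 1).

λ_1 = 8,  λ_2 = 6.4142,  λ_3 = 3.5858;  v_1 ≈ (0, 1, 0)


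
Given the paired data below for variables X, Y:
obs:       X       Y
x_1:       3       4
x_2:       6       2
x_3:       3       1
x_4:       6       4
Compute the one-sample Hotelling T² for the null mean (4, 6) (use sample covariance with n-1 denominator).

Step 1 — sample mean vector:
  mean(X) = (3 + 6 + 3 + 6) / 4 = 18/4 = 4.5
  mean(Y) = (4 + 2 + 1 + 4) / 4 = 11/4 = 2.75
  x̄ = (4.5, 2.75),  deviation x̄ - mu_0 = (4.5, 2.75) - (4, 6) = (0.5, -3.25).

Step 2 — sample covariance matrix, S[i,j] = (1/(n-1)) · Σ_k (x_{k,i} - mean_i) · (x_{k,j} - mean_j), divisor n-1 = 3:
  S[X,X] = ((-1.5)·(-1.5) + (1.5)·(1.5) + (-1.5)·(-1.5) + (1.5)·(1.5)) / 3 = 9/3 = 3
  S[X,Y] = ((-1.5)·(1.25) + (1.5)·(-0.75) + (-1.5)·(-1.75) + (1.5)·(1.25)) / 3 = 1.5/3 = 0.5
  S[Y,Y] = ((1.25)·(1.25) + (-0.75)·(-0.75) + (-1.75)·(-1.75) + (1.25)·(1.25)) / 3 = 6.75/3 = 2.25
  S = [[3, 0.5],
 [0.5, 2.25]].

Step 3 — invert S. det(S) = 3·2.25 - (0.5)² = 6.5.
  S^{-1} = (1/det) · [[d, -b], [-b, a]] = [[0.3462, -0.0769],
 [-0.0769, 0.4615]].

Step 4 — quadratic form (x̄ - mu_0)^T · S^{-1} · (x̄ - mu_0):
  S^{-1} · (x̄ - mu_0) = (0.4231, -1.5385),
  (x̄ - mu_0)^T · [...] = (0.5)·(0.4231) + (-3.25)·(-1.5385) = 5.2115.

Step 5 — scale by n: T² = 4 · 5.2115 = 20.8462.

T² ≈ 20.8462


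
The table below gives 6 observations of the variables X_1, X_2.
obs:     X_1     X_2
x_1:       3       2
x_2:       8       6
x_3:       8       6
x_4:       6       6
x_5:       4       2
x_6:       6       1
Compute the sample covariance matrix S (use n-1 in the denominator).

Step 1 — column means:
  mean(X_1) = (3 + 8 + 8 + 6 + 4 + 6) / 6 = 35/6 = 5.8333
  mean(X_2) = (2 + 6 + 6 + 6 + 2 + 1) / 6 = 23/6 = 3.8333

Step 2 — sample covariance S[i,j] = (1/(n-1)) · Σ_k (x_{k,i} - mean_i) · (x_{k,j} - mean_j), with n-1 = 5.
  S[X_1,X_1] = ((-2.8333)·(-2.8333) + (2.1667)·(2.1667) + (2.1667)·(2.1667) + (0.1667)·(0.1667) + (-1.8333)·(-1.8333) + (0.1667)·(0.1667)) / 5 = 20.8333/5 = 4.1667
  S[X_1,X_2] = ((-2.8333)·(-1.8333) + (2.1667)·(2.1667) + (2.1667)·(2.1667) + (0.1667)·(2.1667) + (-1.8333)·(-1.8333) + (0.1667)·(-2.8333)) / 5 = 17.8333/5 = 3.5667
  S[X_2,X_2] = ((-1.8333)·(-1.8333) + (2.1667)·(2.1667) + (2.1667)·(2.1667) + (2.1667)·(2.1667) + (-1.8333)·(-1.8333) + (-2.8333)·(-2.8333)) / 5 = 28.8333/5 = 5.7667

S is symmetric (S[j,i] = S[i,j]). Assembling:

S = [[4.1667, 3.5667],
 [3.5667, 5.7667]]


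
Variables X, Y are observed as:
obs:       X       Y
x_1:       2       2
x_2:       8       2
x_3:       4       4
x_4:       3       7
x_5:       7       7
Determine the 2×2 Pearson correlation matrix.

Step 1 — column means:
  mean(X) = (2 + 8 + 4 + 3 + 7) / 5 = 24/5 = 4.8
  mean(Y) = (2 + 2 + 4 + 7 + 7) / 5 = 22/5 = 4.4

Step 2 — sample variances and covariances s[i,j] = (1/(n-1)) · Σ_k (x_{k,i} - mean_i) · (x_{k,j} - mean_j), with n-1 = 4:
  s[X,X] = ((-2.8)·(-2.8) + (3.2)·(3.2) + (-0.8)·(-0.8) + (-1.8)·(-1.8) + (2.2)·(2.2)) / 4 = 26.8/4 = 6.7
  s[X,Y] = ((-2.8)·(-2.4) + (3.2)·(-2.4) + (-0.8)·(-0.4) + (-1.8)·(2.6) + (2.2)·(2.6)) / 4 = 0.4/4 = 0.1
  s[Y,Y] = ((-2.4)·(-2.4) + (-2.4)·(-2.4) + (-0.4)·(-0.4) + (2.6)·(2.6) + (2.6)·(2.6)) / 4 = 25.2/4 = 6.3
  Sample standard deviations s_i = √(s[i,i]):
  s(X) = √(6.7) = 2.5884
  s(Y) = √(6.3) = 2.51

Step 3 — r_{ij} = s_{ij} / (s_i · s_j):
  r[X,X] = 1 (diagonal).
  r[X,Y] = 0.1 / (2.5884 · 2.51) = 0.1 / 6.4969 = 0.0154
  r[Y,Y] = 1 (diagonal).

R is symmetric with unit diagonal. Assembling:

R = [[1, 0.0154],
 [0.0154, 1]]
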